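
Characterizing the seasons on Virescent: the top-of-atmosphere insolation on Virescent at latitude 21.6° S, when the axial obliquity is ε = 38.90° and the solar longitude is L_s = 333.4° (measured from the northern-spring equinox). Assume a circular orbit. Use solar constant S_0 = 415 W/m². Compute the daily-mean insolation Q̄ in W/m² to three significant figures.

Solar declination: sin δ = sin ε · sin L_s = sin 38.90° × sin 333.4° = -0.28118, so δ = -16.330°.
cos h₀ = −tan(-21.6°) tan(-16.330°) = -0.1160, h₀ = 1.6871 rad.
Bracket: h₀ sin ϕ sin δ + cos ϕ cos δ sin h₀ = 1.6871×-0.36812×-0.28118 + 0.92978×0.95966×0.99325 = 0.174628 + 0.886250 = 1.060878.
Q̄ = (S_0/π) × [bracket] = (415/π) × 1.060878 = 140.1 W/m².

Q̄ ≈ 140 W/m²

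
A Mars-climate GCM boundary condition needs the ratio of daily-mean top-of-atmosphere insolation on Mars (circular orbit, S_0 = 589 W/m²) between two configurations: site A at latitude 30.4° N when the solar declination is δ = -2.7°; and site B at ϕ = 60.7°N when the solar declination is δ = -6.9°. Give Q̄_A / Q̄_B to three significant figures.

— Configuration A (ϕ=+30.4°):
cos h₀ = −tan(+30.4°) tan(-2.700°) = 0.0277, h₀ = 1.5431 rad.
Bracket: h₀ sin ϕ sin δ + cos ϕ cos δ sin h₀ = 1.5431×0.50603×-0.04711 + 0.86251×0.99889×0.99962 = -0.036786 + 0.861225 = 0.824439.
Q̄ = (S_0/π) × [bracket] = (589/π) × 0.824439 = 154.57 W/m².
— Configuration B (ϕ=+60.7°):
cos h₀ = −tan(+60.7°) tan(-6.900°) = 0.2156, h₀ = 1.3534 rad.
Bracket: h₀ sin ϕ sin δ + cos ϕ cos δ sin h₀ = 1.3534×0.87207×-0.12014 + 0.48938×0.99276×0.97647 = -0.141796 + 0.474405 = 0.332609.
Q̄ = (S_0/π) × [bracket] = (589/π) × 0.332609 = 62.359 W/m².
Ratio Q̄_A / Q̄_B = 154.57 / 62.359 = 2.479.

Q̄_A / Q̄_B ≈ 2.48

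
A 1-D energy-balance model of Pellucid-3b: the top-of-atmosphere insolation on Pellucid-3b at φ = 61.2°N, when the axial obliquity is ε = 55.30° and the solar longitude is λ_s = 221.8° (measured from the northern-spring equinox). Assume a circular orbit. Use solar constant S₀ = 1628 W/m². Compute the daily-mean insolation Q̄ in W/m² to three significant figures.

Q̄ ≈ 0.00 W/m²

Solar declination: sin δ = sin ε · sin λ_s = sin 55.30° × sin 221.8° = -0.54799, so δ = -33.229°.
cos H₀ = −tan(+61.2°) tan(-33.229°) = 1.1916 ≥ 1 ⇒ polar night, H₀ = 0 and Q̄ = 0.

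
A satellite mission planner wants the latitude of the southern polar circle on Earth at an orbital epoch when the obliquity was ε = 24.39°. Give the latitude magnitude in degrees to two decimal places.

The polar circle is the lowest latitude that experiences at least one full rotation of continuous darkness at the northern-summer solstice; it lies at |ϕ| = 90° − ε = 90° − 24.39° = 65.61°.

65.61°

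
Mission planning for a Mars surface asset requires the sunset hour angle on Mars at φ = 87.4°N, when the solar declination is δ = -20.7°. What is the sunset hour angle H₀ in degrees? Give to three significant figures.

H₀ = 0.00°

cos H₀ = −tan φ · tan δ = 8.3213 ≥ 1, so the Sun never rises (polar night) and H₀ = 0.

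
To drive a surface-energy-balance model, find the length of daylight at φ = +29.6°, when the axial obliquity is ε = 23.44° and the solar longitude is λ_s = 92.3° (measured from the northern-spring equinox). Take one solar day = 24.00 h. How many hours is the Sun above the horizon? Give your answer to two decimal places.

Solar declination: sin δ = sin ε · sin λ_s = sin 23.44° × sin 92.3° = 0.39747, so δ = +23.420°.
cos H₀ = −tan φ · tan δ = −tan(+29.6°) × tan(+23.420°) = -0.2461, so H₀ = 1.8194 rad = 104.24°.
Daylight = 2H₀/(2π) × 24.00 h = (1.8194/π) × 24.00 = 13.90 h.

13.90 h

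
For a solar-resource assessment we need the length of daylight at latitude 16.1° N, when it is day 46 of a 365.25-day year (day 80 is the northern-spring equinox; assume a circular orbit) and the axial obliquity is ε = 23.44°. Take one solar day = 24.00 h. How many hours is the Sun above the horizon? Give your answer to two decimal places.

Solar longitude: λ_s = 360° × (46 − 80)/365.25 = -33.511°, i.e. -33.511° + 360° = 326.489°.
sin δ = sin 23.44° × sin 326.489° = -0.21962, so δ = -12.687°.
cos H₀ = −tan φ · tan δ = −tan(+16.1°) × tan(-12.687°) = 0.0650, so H₀ = 1.5058 rad = 86.27°.
Daylight = 2H₀/(2π) × 24.00 h = (1.5058/π) × 24.00 = 11.50 h.

11.50 h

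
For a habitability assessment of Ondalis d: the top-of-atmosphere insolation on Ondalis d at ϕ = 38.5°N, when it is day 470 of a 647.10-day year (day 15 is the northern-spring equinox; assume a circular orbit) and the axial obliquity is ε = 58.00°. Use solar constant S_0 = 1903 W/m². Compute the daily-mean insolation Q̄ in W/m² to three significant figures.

Solar longitude: L_s = 360° × (470 − 15)/647.10 = 253.129°.
sin δ = sin 58.00° × sin 253.129° = -0.81155, so δ = -54.248°.
cos h₀ = −tan(+38.5°) tan(-54.248°) = 1.1048 ≥ 1 ⇒ polar night, h₀ = 0 and Q̄ = 0.

Q̄ ≈ 0.00 W/m²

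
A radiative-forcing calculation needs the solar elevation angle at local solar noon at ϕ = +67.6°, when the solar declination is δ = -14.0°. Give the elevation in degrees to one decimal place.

8.4°

At local noon the hour angle is zero, so the zenith angle equals |ϕ − δ| = |+67.6° − (-14.000°)| = 81.600°.
Elevation = 90° − 81.600° = 8.4°.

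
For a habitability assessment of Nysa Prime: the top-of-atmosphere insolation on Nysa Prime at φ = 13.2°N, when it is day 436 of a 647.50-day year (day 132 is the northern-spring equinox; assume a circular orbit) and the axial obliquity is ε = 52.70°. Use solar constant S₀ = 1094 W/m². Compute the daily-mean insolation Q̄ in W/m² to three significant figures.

Solar longitude: λ_s = 360° × (436 − 132)/647.50 = 169.019°.
sin δ = sin 52.70° × sin 169.019° = 0.15152, so δ = +8.715°.
cos H₀ = −tan(+13.2°) tan(+8.715°) = -0.0360, H₀ = 1.6068 rad.
Bracket: H₀ sin φ sin δ + cos φ cos δ sin H₀ = 1.6068×0.22835×0.15152 + 0.97358×0.98845×0.99935 = 0.055595 + 0.961710 = 1.017305.
Q̄ = (S₀/π) × [bracket] = (1094/π) × 1.017305 = 354.3 W/m².

Q̄ ≈ 354 W/m²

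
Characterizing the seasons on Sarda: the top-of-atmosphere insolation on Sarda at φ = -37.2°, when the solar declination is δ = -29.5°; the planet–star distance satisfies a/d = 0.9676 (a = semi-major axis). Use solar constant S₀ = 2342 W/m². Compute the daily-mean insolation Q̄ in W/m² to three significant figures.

Q̄ ≈ 856 W/m²

cos H₀ = −tan(-37.2°) tan(-29.500°) = -0.4294, H₀ = 2.0147 rad.
Bracket: H₀ sin φ sin δ + cos φ cos δ sin H₀ = 2.0147×-0.60460×-0.49242 + 0.79653×0.87036×0.90309 = 0.599811 + 0.626083 = 1.225894.
Inverse-square distance factor (a/d)² = 0.9676² = 0.936250.
Q̄ = (S₀/π) × 0.936250 × [bracket] = (2342/π) × 0.936250 × 1.225894 = 855.6 W/m².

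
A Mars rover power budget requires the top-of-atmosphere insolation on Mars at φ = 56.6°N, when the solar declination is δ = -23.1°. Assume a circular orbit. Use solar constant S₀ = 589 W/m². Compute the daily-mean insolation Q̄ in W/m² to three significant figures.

cos H₀ = −tan(+56.6°) tan(-23.100°) = 0.6469, H₀ = 0.8673 rad.
Bracket: H₀ sin φ sin δ + cos φ cos δ sin H₀ = 0.8673×0.83485×-0.39234 + 0.55048×0.91982×0.76260 = -0.284080 + 0.386137 = 0.102057.
Q̄ = (S₀/π) × [bracket] = (589/π) × 0.102057 = 19.13 W/m².

Q̄ ≈ 19.1 W/m²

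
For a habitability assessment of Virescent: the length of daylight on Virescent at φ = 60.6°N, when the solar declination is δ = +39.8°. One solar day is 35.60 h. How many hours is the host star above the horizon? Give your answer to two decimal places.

Sunrise equation: cos H₀ = −tan φ · tan δ = -1.4786 ≤ −1, so the host star never sets (polar day) and H₀ = π.
Daylight = 2H₀/(2π) × 35.60 h = (3.1416/π) × 35.60 = 35.60 h.

35.60 h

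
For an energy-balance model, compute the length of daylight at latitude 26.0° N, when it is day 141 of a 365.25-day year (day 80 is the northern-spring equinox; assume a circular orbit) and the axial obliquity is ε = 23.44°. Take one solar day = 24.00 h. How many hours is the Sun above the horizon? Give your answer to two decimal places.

13.38 h

Solar longitude: λ_s = 360° × (141 − 80)/365.25 = 60.123°.
sin δ = sin 23.44° × sin 60.123° = 0.34492, so δ = +20.177°.
cos H₀ = −tan φ · tan δ = −tan(+26.0°) × tan(+20.177°) = -0.1792, so H₀ = 1.7510 rad = 100.32°.
Daylight = 2H₀/(2π) × 24.00 h = (1.7510/π) × 24.00 = 13.38 h.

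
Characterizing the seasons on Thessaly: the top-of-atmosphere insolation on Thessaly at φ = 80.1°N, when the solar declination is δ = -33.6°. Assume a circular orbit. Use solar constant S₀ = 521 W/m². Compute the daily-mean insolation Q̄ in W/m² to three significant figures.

Q̄ ≈ 0.00 W/m²

cos H₀ = −tan(+80.1°) tan(-33.600°) = 3.8068 ≥ 1 ⇒ polar night, H₀ = 0 and Q̄ = 0.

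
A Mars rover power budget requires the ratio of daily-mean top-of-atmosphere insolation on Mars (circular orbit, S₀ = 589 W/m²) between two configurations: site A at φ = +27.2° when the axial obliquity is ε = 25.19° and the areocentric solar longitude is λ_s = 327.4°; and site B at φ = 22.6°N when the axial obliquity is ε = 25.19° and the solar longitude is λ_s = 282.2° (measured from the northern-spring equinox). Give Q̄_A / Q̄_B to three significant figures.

— Configuration A (φ=+27.2°):
sin δ = sin 25.19° × sin 327.4° = -0.22931, so δ = -13.257°.
cos H₀ = −tan(+27.2°) tan(-13.257°) = 0.1211, H₀ = 1.4494 rad.
Bracket: H₀ sin φ sin δ + cos φ cos δ sin H₀ = 1.4494×0.45710×-0.22931 + 0.88942×0.97335×0.99264 = -0.151923 + 0.859345 = 0.707422.
Q̄ = (S₀/π) × [bracket] = (589/π) × 0.707422 = 132.63 W/m².
— Configuration B (φ=+22.6°):
Solar declination: sin δ = sin ε · sin λ_s = sin 25.19° × sin 282.2° = -0.41601, so δ = -24.583°.
cos H₀ = −tan(+22.6°) tan(-24.583°) = 0.1904, H₀ = 1.3792 rad.
Bracket: H₀ sin φ sin δ + cos φ cos δ sin H₀ = 1.3792×0.38430×-0.41601 + 0.92321×0.90936×0.98170 = -0.220496 + 0.824167 = 0.603671.
Q̄ = (S₀/π) × [bracket] = (589/π) × 0.603671 = 113.18 W/m².
Ratio Q̄_A / Q̄_B = 132.63 / 113.18 = 1.172.

Q̄_A / Q̄_B ≈ 1.17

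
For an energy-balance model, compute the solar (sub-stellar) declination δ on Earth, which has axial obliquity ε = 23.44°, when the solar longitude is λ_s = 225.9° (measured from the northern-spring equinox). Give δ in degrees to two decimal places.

sin δ = sin ε · sin λ_s = sin 23.44° × sin 225.9° = -0.285662.
δ = arcsin(-0.285662) = -16.60°.

δ = -16.60°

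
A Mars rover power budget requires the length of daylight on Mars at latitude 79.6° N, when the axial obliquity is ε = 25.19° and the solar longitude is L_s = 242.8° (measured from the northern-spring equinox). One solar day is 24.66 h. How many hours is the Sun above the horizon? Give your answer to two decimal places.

0.00 h

Solar declination: sin δ = sin ε · sin L_s = sin 25.19° × sin 242.8° = -0.37855, so δ = -22.244°.
cos h₀ = −tan ϕ · tan δ = 2.2284 ≥ 1, so the Sun never rises (polar night) and h₀ = 0.
Daylight = 2h₀/(2π) × 24.66 h = (0.0000/π) × 24.66 = 0.00 h.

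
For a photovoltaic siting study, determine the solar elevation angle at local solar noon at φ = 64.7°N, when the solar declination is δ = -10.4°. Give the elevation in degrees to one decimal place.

14.9°

At local noon the hour angle is zero, so the zenith angle equals |φ − δ| = |+64.7° − (-10.400°)| = 75.100°.
Elevation = 90° − 75.100° = 14.9°.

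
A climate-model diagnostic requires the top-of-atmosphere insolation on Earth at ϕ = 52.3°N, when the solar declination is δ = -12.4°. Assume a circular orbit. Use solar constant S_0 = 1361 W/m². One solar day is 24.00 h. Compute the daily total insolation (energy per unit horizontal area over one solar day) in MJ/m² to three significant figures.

cos h₀ = −tan(+52.3°) tan(-12.400°) = 0.2845, h₀ = 1.2823 rad.
Bracket: h₀ sin ϕ sin δ + cos ϕ cos δ sin h₀ = 1.2823×0.79122×-0.21474 + 0.61153×0.97667×0.95868 = -0.217871 + 0.572584 = 0.354713.
Q̄ = (S_0/π) × [bracket] = (1361/π) × 0.354713 = 153.67 W/m².
Daily total = Q̄ × 24.00 h × 3600 s/h = 153.67 × 24.00 × 3600 / 10⁶ = 13.28 MJ/m².

13.3 MJ/m²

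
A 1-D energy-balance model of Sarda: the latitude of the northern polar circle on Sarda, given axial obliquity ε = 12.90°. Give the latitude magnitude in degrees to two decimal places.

77.10°

The polar circle is the lowest latitude that experiences at least one full rotation of continuous daylight at the northern-summer solstice; it lies at |ϕ| = 90° − ε = 90° − 12.90° = 77.10°.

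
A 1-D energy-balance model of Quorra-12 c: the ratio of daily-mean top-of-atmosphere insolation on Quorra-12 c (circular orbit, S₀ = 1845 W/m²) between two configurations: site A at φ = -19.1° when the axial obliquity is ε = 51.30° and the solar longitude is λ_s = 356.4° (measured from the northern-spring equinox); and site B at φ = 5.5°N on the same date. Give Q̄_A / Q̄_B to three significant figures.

Q̄_A / Q̄_B ≈ 0.982

— Configuration A (φ=-19.1°):
Solar declination: sin δ = sin ε · sin λ_s = sin 51.30° × sin 356.4° = -0.04900, so δ = -2.809°.
cos H₀ = −tan(-19.1°) tan(-2.809°) = -0.0170, H₀ = 1.5878 rad.
Bracket: H₀ sin φ sin δ + cos φ cos δ sin H₀ = 1.5878×-0.32722×-0.04900 + 0.94495×0.99880×0.99986 = 0.025458 + 0.943684 = 0.969142.
Q̄ = (S₀/π) × [bracket] = (1845/π) × 0.969142 = 569.16 W/m².
— Configuration B (φ=+5.5°):
cos H₀ = −tan(+5.5°) tan(-2.809°) = 0.0047, H₀ = 1.5661 rad.
Bracket: H₀ sin φ sin δ + cos φ cos δ sin H₀ = 1.5661×0.09585×-0.04900 + 0.99540×0.99880×0.99999 = -0.007355 + 0.994196 = 0.986841.
Q̄ = (S₀/π) × [bracket] = (1845/π) × 0.986841 = 579.55 W/m².
Ratio Q̄_A / Q̄_B = 569.16 / 579.55 = 0.9821.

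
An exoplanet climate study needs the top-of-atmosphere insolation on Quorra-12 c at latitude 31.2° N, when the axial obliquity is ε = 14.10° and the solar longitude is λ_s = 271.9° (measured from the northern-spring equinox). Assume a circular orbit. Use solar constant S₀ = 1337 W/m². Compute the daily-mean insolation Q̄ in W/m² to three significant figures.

Q̄ ≈ 273 W/m²

Solar declination: sin δ = sin ε · sin λ_s = sin 14.10° × sin 271.9° = -0.24348, so δ = -14.092°.
cos H₀ = −tan(+31.2°) tan(-14.092°) = 0.1520, H₀ = 1.4182 rad.
Bracket: H₀ sin φ sin δ + cos φ cos δ sin H₀ = 1.4182×0.51803×-0.24348 + 0.85536×0.96991×0.98838 = -0.178877 + 0.819982 = 0.641105.
Q̄ = (S₀/π) × [bracket] = (1337/π) × 0.641105 = 272.8 W/m².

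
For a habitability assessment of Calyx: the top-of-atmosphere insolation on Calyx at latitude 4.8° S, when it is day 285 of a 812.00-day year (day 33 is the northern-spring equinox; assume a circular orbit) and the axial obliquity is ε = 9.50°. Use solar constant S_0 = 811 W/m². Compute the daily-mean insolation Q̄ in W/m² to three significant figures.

Solar longitude: L_s = 360° × (285 − 33)/812.00 = 111.724°.
sin δ = sin 9.50° × sin 111.724° = 0.15333, so δ = +8.820°.
cos h₀ = −tan(-4.8°) tan(+8.820°) = 0.0130, h₀ = 1.5578 rad.
Bracket: h₀ sin ϕ sin δ + cos ϕ cos δ sin h₀ = 1.5578×-0.08368×0.15333 + 0.99649×0.98818×0.99992 = -0.019988 + 0.984633 = 0.964645.
Q̄ = (S_0/π) × [bracket] = (811/π) × 0.964645 = 249.0 W/m².

Q̄ ≈ 249 W/m²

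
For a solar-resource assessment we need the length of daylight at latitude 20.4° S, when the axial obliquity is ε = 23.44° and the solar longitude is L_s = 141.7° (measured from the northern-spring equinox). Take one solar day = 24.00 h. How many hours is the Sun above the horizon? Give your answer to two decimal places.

Solar declination: sin δ = sin ε · sin L_s = sin 23.44° × sin 141.7° = 0.24654, so δ = +14.273°.
cos h₀ = −tan ϕ · tan δ = −tan(-20.4°) × tan(+14.273°) = 0.0946, so h₀ = 1.4760 rad = 84.57°.
Daylight = 2h₀/(2π) × 24.00 h = (1.4760/π) × 24.00 = 11.28 h.

11.28 h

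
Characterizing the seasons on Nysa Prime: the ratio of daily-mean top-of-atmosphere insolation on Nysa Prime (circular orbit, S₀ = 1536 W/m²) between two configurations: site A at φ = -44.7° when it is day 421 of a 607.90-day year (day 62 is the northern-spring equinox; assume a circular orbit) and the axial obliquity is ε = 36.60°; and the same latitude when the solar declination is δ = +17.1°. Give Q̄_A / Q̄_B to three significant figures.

Q̄_A / Q̄_B ≈ 2.76

— Configuration A (φ=-44.7°):
Solar longitude: λ_s = 360° × (421 − 62)/607.90 = 212.601°.
sin δ = sin 36.60° × sin 212.601° = -0.32124, so δ = -18.738°.
cos H₀ = −tan(-44.7°) tan(-18.738°) = -0.3357, H₀ = 1.9131 rad.
Bracket: H₀ sin φ sin δ + cos φ cos δ sin H₀ = 1.9131×-0.70339×-0.32124 + 0.71080×0.94700×0.94198 = 0.432278 + 0.634073 = 1.066351.
Q̄ = (S₀/π) × [bracket] = (1536/π) × 1.066351 = 521.36 W/m².
— Configuration B (φ=-44.7°):
cos H₀ = −tan(-44.7°) tan(+17.100°) = 0.3044, H₀ = 1.2615 rad.
Bracket: H₀ sin φ sin δ + cos φ cos δ sin H₀ = 1.2615×-0.70339×0.29404 + 0.71080×0.95579×0.95253 = -0.260909 + 0.647126 = 0.386217.
Q̄ = (S₀/π) × [bracket] = (1536/π) × 0.386217 = 188.83 W/m².
Ratio Q̄_A / Q̄_B = 521.36 / 188.83 = 2.761.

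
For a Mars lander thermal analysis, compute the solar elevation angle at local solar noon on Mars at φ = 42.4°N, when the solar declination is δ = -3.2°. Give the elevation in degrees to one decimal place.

44.4°

At local noon the hour angle is zero, so the zenith angle equals |φ − δ| = |+42.4° − (-3.200°)| = 45.600°.
Elevation = 90° − 45.600° = 44.4°.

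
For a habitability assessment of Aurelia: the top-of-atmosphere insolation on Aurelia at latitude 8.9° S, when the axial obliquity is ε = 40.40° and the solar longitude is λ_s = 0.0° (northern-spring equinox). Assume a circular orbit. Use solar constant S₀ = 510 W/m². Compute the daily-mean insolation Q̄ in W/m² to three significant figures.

Q̄ ≈ 160 W/m²

Solar declination: sin δ = sin ε · sin λ_s = sin 40.40° × sin 0.0° = 0.00000, so δ = +0.000°.
cos H₀ = −tan(-8.9°) tan(+0.000°) = 0.0000, H₀ = 1.5708 rad.
Bracket: H₀ sin φ sin δ + cos φ cos δ sin H₀ = 1.5708×-0.15471×0.00000 + 0.98796×1.00000×1.00000 = -0.000000 + 0.987960 = 0.987960.
Q̄ = (S₀/π) × [bracket] = (510/π) × 0.987960 = 160.4 W/m².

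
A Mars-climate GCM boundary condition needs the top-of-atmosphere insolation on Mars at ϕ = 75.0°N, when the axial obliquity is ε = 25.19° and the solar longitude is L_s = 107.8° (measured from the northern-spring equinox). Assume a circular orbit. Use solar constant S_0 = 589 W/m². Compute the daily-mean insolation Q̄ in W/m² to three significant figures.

Solar declination: sin δ = sin ε · sin L_s = sin 25.19° × sin 107.8° = 0.40525, so δ = +23.907°.
cos h₀ = −tan(+75.0°) tan(+23.907°) = -1.6543 ≤ −1 ⇒ polar day, h₀ = π.
Bracket: h₀ sin ϕ sin δ + cos ϕ cos δ sin h₀ = 3.1416×0.96593×0.40525 + 0.25882×0.91421×0.00000 = 1.229758 + 0.000000 = 1.229758.
Q̄ = (S_0/π) × [bracket] = (589/π) × 1.229758 = 230.6 W/m².

Q̄ ≈ 231 W/m²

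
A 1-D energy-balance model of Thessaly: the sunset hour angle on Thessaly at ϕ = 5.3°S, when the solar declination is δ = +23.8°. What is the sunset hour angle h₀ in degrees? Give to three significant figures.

h₀ = 87.7°

cos h₀ = −tan ϕ · tan δ = −tan(-5.3°) × tan(+23.800°) = 0.0409, so h₀ = 1.5299 rad = 87.66°.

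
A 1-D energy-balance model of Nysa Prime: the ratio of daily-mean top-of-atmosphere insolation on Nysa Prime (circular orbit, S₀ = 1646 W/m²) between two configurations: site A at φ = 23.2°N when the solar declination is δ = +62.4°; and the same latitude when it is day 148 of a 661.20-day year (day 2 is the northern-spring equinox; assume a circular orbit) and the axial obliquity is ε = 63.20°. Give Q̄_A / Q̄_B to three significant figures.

Q̄_A / Q̄_B ≈ 1.00

— Configuration A (φ=+23.2°):
cos H₀ = −tan(+23.2°) tan(+62.400°) = -0.8198, H₀ = 2.5319 rad.
Bracket: H₀ sin φ sin δ + cos φ cos δ sin H₀ = 2.5319×0.39394×0.88620 + 0.91914×0.46330×0.57260 = 0.883911 + 0.243835 = 1.127746.
Q̄ = (S₀/π) × [bracket] = (1646/π) × 1.127746 = 590.87 W/m².
— Configuration B (φ=+23.2°):
Solar longitude: λ_s = 360° × (148 − 2)/661.20 = 79.492°.
sin δ = sin 63.20° × sin 79.492° = 0.87762, so δ = +61.356°.
cos H₀ = −tan(+23.2°) tan(+61.356°) = -0.7847, H₀ = 2.4730 rad.
Bracket: H₀ sin φ sin δ + cos φ cos δ sin H₀ = 2.4730×0.39394×0.87762 + 0.91914×0.47936×0.61990 = 0.854989 + 0.273127 = 1.128116.
Q̄ = (S₀/π) × [bracket] = (1646/π) × 1.128116 = 591.06 W/m².
Ratio Q̄_A / Q̄_B = 590.87 / 591.06 = 0.9997.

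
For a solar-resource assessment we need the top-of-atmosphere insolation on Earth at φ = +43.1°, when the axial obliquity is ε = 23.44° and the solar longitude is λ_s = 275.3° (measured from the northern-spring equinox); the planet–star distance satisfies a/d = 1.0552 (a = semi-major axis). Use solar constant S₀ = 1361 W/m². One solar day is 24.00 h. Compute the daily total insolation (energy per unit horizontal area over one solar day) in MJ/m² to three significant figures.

12.5 MJ/m²

Solar declination: sin δ = sin ε · sin λ_s = sin 23.44° × sin 275.3° = -0.39609, so δ = -23.334°.
cos H₀ = −tan(+43.1°) tan(-23.334°) = 0.4037, H₀ = 1.1553 rad.
Bracket: H₀ sin φ sin δ + cos φ cos δ sin H₀ = 1.1553×0.68327×-0.39609 + 0.73016×0.91821×0.91491 = -0.312666 + 0.613392 = 0.300726.
Inverse-square distance factor (a/d)² = 1.0552² = 1.113447.
Q̄ = (S₀/π) × 1.113447 × [bracket] = (1361/π) × 1.113447 × 0.300726 = 145.06 W/m².
Daily total = Q̄ × 24.00 h × 3600 s/h = 145.06 × 24.00 × 3600 / 10⁶ = 12.53 MJ/m².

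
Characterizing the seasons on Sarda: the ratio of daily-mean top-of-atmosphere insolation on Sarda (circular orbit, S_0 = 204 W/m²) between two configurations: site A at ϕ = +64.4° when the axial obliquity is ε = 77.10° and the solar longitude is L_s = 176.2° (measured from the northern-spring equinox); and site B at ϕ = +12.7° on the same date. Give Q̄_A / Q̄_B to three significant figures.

Q̄_A / Q̄_B ≈ 0.529

— Configuration A (ϕ=+64.4°):
Solar declination: sin δ = sin ε · sin L_s = sin 77.10° × sin 176.2° = 0.06460, so δ = +3.704°.
cos h₀ = −tan(+64.4°) tan(+3.704°) = -0.1351, h₀ = 1.7063 rad.
Bracket: h₀ sin ϕ sin δ + cos ϕ cos δ sin h₀ = 1.7063×0.90183×0.06460 + 0.43209×0.99791×0.99083 = 0.099406 + 0.427233 = 0.526639.
Q̄ = (S_0/π) × [bracket] = (204/π) × 0.526639 = 34.197 W/m².
— Configuration B (ϕ=+12.7°):
cos h₀ = −tan(+12.7°) tan(+3.704°) = -0.0146, h₀ = 1.5854 rad.
Bracket: h₀ sin ϕ sin δ + cos ϕ cos δ sin h₀ = 1.5854×0.21985×0.06460 + 0.97553×0.99791×0.99989 = 0.022516 + 0.973384 = 0.995900.
Q̄ = (S_0/π) × [bracket] = (204/π) × 0.995900 = 64.669 W/m².
Ratio Q̄_A / Q̄_B = 34.197 / 64.669 = 0.5288.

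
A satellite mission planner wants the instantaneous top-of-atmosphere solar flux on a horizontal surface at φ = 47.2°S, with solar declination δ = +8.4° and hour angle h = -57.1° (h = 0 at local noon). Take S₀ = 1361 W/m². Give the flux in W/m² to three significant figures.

351 W/m²

cos θ_z = sin φ sin δ + cos φ cos δ cos h = -0.107185 + 0.365096 = 0.257911.
Flux = S₀ · cos θ_z = 1361 × 0.257911 = 351.0 W/m².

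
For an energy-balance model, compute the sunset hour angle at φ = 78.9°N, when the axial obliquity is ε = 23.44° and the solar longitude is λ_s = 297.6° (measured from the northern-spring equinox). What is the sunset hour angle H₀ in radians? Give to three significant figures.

H₀ = 0.00 rad

Solar declination: sin δ = sin ε · sin λ_s = sin 23.44° × sin 297.6° = -0.35252, so δ = -20.642°.
cos H₀ = −tan φ · tan δ = 1.9201 ≥ 1, so the Sun never rises (polar night) and H₀ = 0.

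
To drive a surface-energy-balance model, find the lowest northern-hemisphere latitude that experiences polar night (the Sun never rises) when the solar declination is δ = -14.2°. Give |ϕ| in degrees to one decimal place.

|ϕ| = 75.8°

Polar night requires cos h₀ = −tan ϕ tan δ ≥ 1, i.e. tan ϕ tan δ ≤ −1.
The boundary is |tan ϕ| · |tan δ| = 1, so |ϕ| = 90° − |δ| = 90° − 14.2° = 75.8° in the northern hemisphere.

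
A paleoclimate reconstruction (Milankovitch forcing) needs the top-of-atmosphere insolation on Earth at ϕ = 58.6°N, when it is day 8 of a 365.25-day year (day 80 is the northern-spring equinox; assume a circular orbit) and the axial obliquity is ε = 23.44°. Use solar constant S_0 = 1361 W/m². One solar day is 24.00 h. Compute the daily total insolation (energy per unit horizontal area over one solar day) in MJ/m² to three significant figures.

Solar longitude: L_s = 360° × (8 − 80)/365.25 = -70.965°, i.e. -70.965° + 360° = 289.035°.
sin δ = sin 23.44° × sin 289.035° = -0.37604, so δ = -22.088°.
cos h₀ = −tan(+58.6°) tan(-22.088°) = 0.6648, h₀ = 0.8435 rad.
Bracket: h₀ sin ϕ sin δ + cos ϕ cos δ sin h₀ = 0.8435×0.85355×-0.37604 + 0.52101×0.92660×0.74698 = -0.270737 + 0.360618 = 0.089881.
Q̄ = (S_0/π) × [bracket] = (1361/π) × 0.089881 = 38.938 W/m².
Daily total = Q̄ × 24.00 h × 3600 s/h = 38.938 × 24.00 × 3600 / 10⁶ = 3.364 MJ/m².

3.36 MJ/m²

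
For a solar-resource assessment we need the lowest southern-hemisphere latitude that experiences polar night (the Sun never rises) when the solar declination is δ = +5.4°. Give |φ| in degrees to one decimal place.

Polar night requires cos H₀ = −tan φ tan δ ≥ 1, i.e. tan φ tan δ ≤ −1.
The boundary is |tan φ| · |tan δ| = 1, so |φ| = 90° − |δ| = 90° − 5.4° = 84.6° in the southern hemisphere.

|φ| = 84.6°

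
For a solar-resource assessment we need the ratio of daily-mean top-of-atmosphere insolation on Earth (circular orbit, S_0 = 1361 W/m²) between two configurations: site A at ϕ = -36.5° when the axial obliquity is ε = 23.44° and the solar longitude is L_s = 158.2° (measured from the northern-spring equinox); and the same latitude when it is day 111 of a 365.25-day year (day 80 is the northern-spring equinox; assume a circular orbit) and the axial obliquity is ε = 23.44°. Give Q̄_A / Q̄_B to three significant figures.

— Configuration A (ϕ=-36.5°):
Solar declination: sin δ = sin ε · sin L_s = sin 23.44° × sin 158.2° = 0.14773, so δ = +8.495°.
cos h₀ = −tan(-36.5°) tan(+8.495°) = 0.1105, h₀ = 1.4600 rad.
Bracket: h₀ sin ϕ sin δ + cos ϕ cos δ sin h₀ = 1.4600×-0.59482×0.14773 + 0.80386×0.98903×0.99387 = -0.128294 + 0.790168 = 0.661874.
Q̄ = (S_0/π) × [bracket] = (1361/π) × 0.661874 = 286.74 W/m².
— Configuration B (ϕ=-36.5°):
Solar longitude: L_s = 360° × (111 − 80)/365.25 = 30.554°.
sin δ = sin 23.44° × sin 30.554° = 0.20222, so δ = +11.667°.
cos h₀ = −tan(-36.5°) tan(+11.667°) = 0.1528, h₀ = 1.4174 rad.
Bracket: h₀ sin ϕ sin δ + cos ϕ cos δ sin h₀ = 1.4174×-0.59482×0.20222 + 0.80386×0.97934×0.98826 = -0.170491 + 0.778010 = 0.607519.
Q̄ = (S_0/π) × [bracket] = (1361/π) × 0.607519 = 263.19 W/m².
Ratio Q̄_A / Q̄_B = 286.74 / 263.19 = 1.089.

Q̄_A / Q̄_B ≈ 1.09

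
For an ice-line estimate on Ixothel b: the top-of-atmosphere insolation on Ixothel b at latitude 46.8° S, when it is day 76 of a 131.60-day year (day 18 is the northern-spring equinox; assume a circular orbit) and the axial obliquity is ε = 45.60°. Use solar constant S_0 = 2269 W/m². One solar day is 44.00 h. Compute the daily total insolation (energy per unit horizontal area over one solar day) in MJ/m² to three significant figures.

Solar longitude: L_s = 360° × (76 − 18)/131.60 = 158.663°.
sin δ = sin 45.60° × sin 158.663° = 0.25997, so δ = +15.068°.
cos h₀ = −tan(-46.8°) tan(+15.068°) = 0.2867, h₀ = 1.2800 rad.
Bracket: h₀ sin ϕ sin δ + cos ϕ cos δ sin h₀ = 1.2800×-0.72897×0.25997 + 0.68455×0.96562×0.95802 = -0.242573 + 0.633266 = 0.390693.
Q̄ = (S_0/π) × [bracket] = (2269/π) × 0.390693 = 282.18 W/m².
Daily total = Q̄ × 44.00 h × 3600 s/h = 282.18 × 44.00 × 3600 / 10⁶ = 44.70 MJ/m².

44.7 MJ/m²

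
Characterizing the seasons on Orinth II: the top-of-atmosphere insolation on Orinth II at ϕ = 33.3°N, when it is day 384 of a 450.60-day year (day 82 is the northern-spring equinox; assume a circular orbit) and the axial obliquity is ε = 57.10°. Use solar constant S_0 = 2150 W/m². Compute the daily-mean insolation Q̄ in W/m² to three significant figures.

Q̄ ≈ 56.4 W/m²

Solar longitude: L_s = 360° × (384 − 82)/450.60 = 241.278°.
sin δ = sin 57.10° × sin 241.278° = -0.73632, so δ = -47.419°.
cos h₀ = −tan(+33.3°) tan(-47.419°) = 0.7148, h₀ = 0.7744 rad.
Bracket: h₀ sin ϕ sin δ + cos ϕ cos δ sin h₀ = 0.7744×0.54902×-0.73632 + 0.83581×0.67664×0.69931 = -0.313055 + 0.395490 = 0.082435.
Q̄ = (S_0/π) × [bracket] = (2150/π) × 0.082435 = 56.42 W/m².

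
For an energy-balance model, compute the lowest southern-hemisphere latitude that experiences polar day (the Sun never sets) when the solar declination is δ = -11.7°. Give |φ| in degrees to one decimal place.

|φ| = 78.3°

Polar day requires cos H₀ = −tan φ tan δ ≤ −1, i.e. tan φ tan δ ≥ 1.
The boundary is |tan φ| · |tan δ| = 1, so |φ| = 90° − |δ| = 90° − 11.7° = 78.3° in the southern hemisphere.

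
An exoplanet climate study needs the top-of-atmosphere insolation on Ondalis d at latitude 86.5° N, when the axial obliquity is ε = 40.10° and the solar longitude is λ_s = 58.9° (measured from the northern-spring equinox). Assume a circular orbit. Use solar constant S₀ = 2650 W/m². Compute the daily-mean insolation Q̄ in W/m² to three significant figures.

Solar declination: sin δ = sin ε · sin λ_s = sin 40.10° × sin 58.9° = 0.55154, so δ = +33.473°.
cos H₀ = −tan(+86.5°) tan(+33.473°) = -10.8106 ≤ −1 ⇒ polar day, H₀ = π.
Bracket: H₀ sin φ sin δ + cos φ cos δ sin H₀ = 3.1416×0.99813×0.55154 + 0.06105×0.83415×0.00000 = 1.729478 + 0.000000 = 1.729478.
Q̄ = (S₀/π) × [bracket] = (2650/π) × 1.729478 = 1459 W/m².

Q̄ ≈ 1.46e+03 W/m²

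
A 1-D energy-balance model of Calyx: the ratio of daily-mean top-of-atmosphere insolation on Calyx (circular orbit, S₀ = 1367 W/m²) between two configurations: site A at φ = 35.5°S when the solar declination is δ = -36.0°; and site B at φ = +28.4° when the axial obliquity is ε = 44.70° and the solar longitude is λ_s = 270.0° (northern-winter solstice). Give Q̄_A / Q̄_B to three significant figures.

— Configuration A (φ=-35.5°):
cos H₀ = −tan(-35.5°) tan(-36.000°) = -0.5182, H₀ = 2.1156 rad.
Bracket: H₀ sin φ sin δ + cos φ cos δ sin H₀ = 2.1156×-0.58070×-0.58779 + 0.81412×0.80902×0.85524 = 0.722117 + 0.563295 = 1.285412.
Q̄ = (S₀/π) × [bracket] = (1367/π) × 1.285412 = 559.32 W/m².
— Configuration B (φ=+28.4°):
Solar declination: sin δ = sin ε · sin λ_s = sin 44.70° × sin 270.0° = -0.70339, so δ = -44.700°.
cos H₀ = −tan(+28.4°) tan(-44.700°) = 0.5351, H₀ = 1.0062 rad.
Bracket: H₀ sin φ sin δ + cos φ cos δ sin H₀ = 1.0062×0.47562×-0.70339 + 0.87965×0.71080×0.84481 = -0.336621 + 0.528222 = 0.191601.
Q̄ = (S₀/π) × [bracket] = (1367/π) × 0.191601 = 83.371 W/m².
Ratio Q̄_A / Q̄_B = 559.32 / 83.371 = 6.709.

Q̄_A / Q̄_B ≈ 6.71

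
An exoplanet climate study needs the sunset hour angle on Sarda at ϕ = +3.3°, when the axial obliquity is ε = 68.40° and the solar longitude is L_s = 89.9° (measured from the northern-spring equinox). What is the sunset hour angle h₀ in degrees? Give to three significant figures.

h₀ = 98.4°

Solar declination: sin δ = sin ε · sin L_s = sin 68.40° × sin 89.9° = 0.92978, so δ = +68.400°.
cos h₀ = −tan ϕ · tan δ = −tan(+3.3°) × tan(+68.400°) = -0.1456, so h₀ = 1.7169 rad = 98.37°.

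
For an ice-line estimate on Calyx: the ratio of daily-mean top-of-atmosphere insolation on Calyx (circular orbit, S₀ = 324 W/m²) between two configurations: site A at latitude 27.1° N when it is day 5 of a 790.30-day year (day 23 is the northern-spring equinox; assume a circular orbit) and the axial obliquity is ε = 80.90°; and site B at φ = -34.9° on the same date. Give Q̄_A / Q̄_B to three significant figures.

Q̄_A / Q̄_B ≈ 0.831

— Configuration A (φ=+27.1°):
Solar longitude: λ_s = 360° × (5 − 23)/790.30 = -8.199°, i.e. -8.199° + 360° = 351.801°.
sin δ = sin 80.90° × sin 351.801° = -0.14082, so δ = -8.096°.
cos H₀ = −tan(+27.1°) tan(-8.096°) = 0.0728, H₀ = 1.4979 rad.
Bracket: H₀ sin φ sin δ + cos φ cos δ sin H₀ = 1.4979×0.45554×-0.14082 + 0.89021×0.99003×0.99735 = -0.096089 + 0.878999 = 0.782910.
Q̄ = (S₀/π) × [bracket] = (324/π) × 0.782910 = 80.743 W/m².
— Configuration B (φ=-34.9°):
cos H₀ = −tan(-34.9°) tan(-8.096°) = -0.0992, H₀ = 1.6702 rad.
Bracket: H₀ sin φ sin δ + cos φ cos δ sin H₀ = 1.6702×-0.57215×-0.14082 + 0.82015×0.99003×0.99506 = 0.134568 + 0.807962 = 0.942530.
Q̄ = (S₀/π) × [bracket] = (324/π) × 0.942530 = 97.205 W/m².
Ratio Q̄_A / Q̄_B = 80.743 / 97.205 = 0.8306.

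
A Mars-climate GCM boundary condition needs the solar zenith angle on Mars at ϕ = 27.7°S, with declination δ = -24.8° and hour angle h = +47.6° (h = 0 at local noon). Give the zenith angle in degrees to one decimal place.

cos θ_z = sin ϕ sin δ + cos ϕ cos δ cos h = 0.194979 + 0.541964 = 0.736943.
θ_z = arccos(0.736943) = 42.5°.

θ_z = 42.5°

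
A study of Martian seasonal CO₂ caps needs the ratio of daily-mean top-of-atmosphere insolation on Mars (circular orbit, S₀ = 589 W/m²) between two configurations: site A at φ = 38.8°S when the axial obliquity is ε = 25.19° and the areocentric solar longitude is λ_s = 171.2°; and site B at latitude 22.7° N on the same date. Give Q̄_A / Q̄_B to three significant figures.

— Configuration A (φ=-38.8°):
sin δ = sin 25.19° × sin 171.2° = 0.06511, so δ = +3.733°.
cos H₀ = −tan(-38.8°) tan(+3.733°) = 0.0525, H₀ = 1.5183 rad.
Bracket: H₀ sin φ sin δ + cos φ cos δ sin H₀ = 1.5183×-0.62660×0.06511 + 0.77934×0.99788×0.99862 = -0.061943 + 0.776615 = 0.714672.
Q̄ = (S₀/π) × [bracket] = (589/π) × 0.714672 = 133.99 W/m².
— Configuration B (φ=+22.7°):
cos H₀ = −tan(+22.7°) tan(+3.733°) = -0.0273, H₀ = 1.5981 rad.
Bracket: H₀ sin φ sin δ + cos φ cos δ sin H₀ = 1.5981×0.38591×0.06511 + 0.92254×0.99788×0.99963 = 0.040155 + 0.920244 = 0.960399.
Q̄ = (S₀/π) × [bracket] = (589/π) × 0.960399 = 180.06 W/m².
Ratio Q̄_A / Q̄_B = 133.99 / 180.06 = 0.7441.

Q̄_A / Q̄_B ≈ 0.744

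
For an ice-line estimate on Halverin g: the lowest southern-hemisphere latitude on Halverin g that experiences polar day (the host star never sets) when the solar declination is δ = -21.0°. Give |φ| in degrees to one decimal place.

|φ| = 69.0°

Polar day requires cos H₀ = −tan φ tan δ ≤ −1, i.e. tan φ tan δ ≥ 1.
The boundary is |tan φ| · |tan δ| = 1, so |φ| = 90° − |δ| = 90° − 21.0° = 69.0° in the southern hemisphere.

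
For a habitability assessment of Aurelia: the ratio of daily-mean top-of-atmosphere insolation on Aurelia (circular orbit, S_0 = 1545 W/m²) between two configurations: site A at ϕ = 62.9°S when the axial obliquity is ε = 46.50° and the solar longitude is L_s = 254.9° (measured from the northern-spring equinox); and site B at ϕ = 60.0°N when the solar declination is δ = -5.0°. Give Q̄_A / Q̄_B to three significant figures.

Q̄_A / Q̄_B ≈ 5.08

— Configuration A (ϕ=-62.9°):
Solar declination: sin δ = sin ε · sin L_s = sin 46.50° × sin 254.9° = -0.70033, so δ = -44.453°.
cos h₀ = −tan(-62.9°) tan(-44.453°) = -1.9172 ≤ −1 ⇒ polar day, h₀ = π.
Bracket: h₀ sin ϕ sin δ + cos ϕ cos δ sin h₀ = 3.1416×-0.89021×-0.70033 + 0.45554×0.71382×0.00000 = 1.958602 + 0.000000 = 1.958602.
Q̄ = (S_0/π) × [bracket] = (1545/π) × 1.958602 = 963.22 W/m².
— Configuration B (ϕ=+60.0°):
cos h₀ = −tan(+60.0°) tan(-5.000°) = 0.1515, h₀ = 1.4187 rad.
Bracket: h₀ sin ϕ sin δ + cos ϕ cos δ sin h₀ = 1.4187×0.86603×-0.08716 + 0.50000×0.99619×0.98845 = -0.107088 + 0.492342 = 0.385254.
Q̄ = (S_0/π) × [bracket] = (1545/π) × 0.385254 = 189.46 W/m².
Ratio Q̄_A / Q̄_B = 963.22 / 189.46 = 5.084.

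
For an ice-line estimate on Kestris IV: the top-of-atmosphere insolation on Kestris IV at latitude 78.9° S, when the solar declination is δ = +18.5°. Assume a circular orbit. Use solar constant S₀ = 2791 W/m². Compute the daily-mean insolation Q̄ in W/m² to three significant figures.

Q̄ ≈ 0.00 W/m²

cos H₀ = −tan(-78.9°) tan(+18.500°) = 1.7054 ≥ 1 ⇒ polar night, H₀ = 0 and Q̄ = 0.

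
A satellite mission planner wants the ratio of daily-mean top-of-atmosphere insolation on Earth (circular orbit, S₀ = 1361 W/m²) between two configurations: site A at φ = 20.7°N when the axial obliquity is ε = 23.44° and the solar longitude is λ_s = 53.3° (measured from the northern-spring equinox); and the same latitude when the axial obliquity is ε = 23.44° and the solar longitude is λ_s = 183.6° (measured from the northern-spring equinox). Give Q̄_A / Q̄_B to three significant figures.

— Configuration A (φ=+20.7°):
Solar declination: sin δ = sin ε · sin λ_s = sin 23.44° × sin 53.3° = 0.31894, so δ = +18.599°.
cos H₀ = −tan(+20.7°) tan(+18.599°) = -0.1272, H₀ = 1.6983 rad.
Bracket: H₀ sin φ sin δ + cos φ cos δ sin H₀ = 1.6983×0.35347×0.31894 + 0.93544×0.94778×0.99188 = 0.191459 + 0.879392 = 1.070851.
Q̄ = (S₀/π) × [bracket] = (1361/π) × 1.070851 = 463.91 W/m².
— Configuration B (φ=+20.7°):
Solar declination: sin δ = sin ε · sin λ_s = sin 23.44° × sin 183.6° = -0.02498, so δ = -1.431°.
cos H₀ = −tan(+20.7°) tan(-1.431°) = 0.0094, H₀ = 1.5614 rad.
Bracket: H₀ sin φ sin δ + cos φ cos δ sin H₀ = 1.5614×0.35347×-0.02498 + 0.93544×0.99969×0.99996 = -0.013787 + 0.935113 = 0.921326.
Q̄ = (S₀/π) × [bracket] = (1361/π) × 0.921326 = 399.14 W/m².
Ratio Q̄_A / Q̄_B = 463.91 / 399.14 = 1.162.

Q̄_A / Q̄_B ≈ 1.16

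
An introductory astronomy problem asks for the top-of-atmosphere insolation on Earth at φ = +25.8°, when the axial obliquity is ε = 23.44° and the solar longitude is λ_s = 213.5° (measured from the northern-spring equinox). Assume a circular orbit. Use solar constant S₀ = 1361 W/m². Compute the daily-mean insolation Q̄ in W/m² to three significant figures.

Q̄ ≈ 318 W/m²

Solar declination: sin δ = sin ε · sin λ_s = sin 23.44° × sin 213.5° = -0.21955, so δ = -12.683°.
cos H₀ = −tan(+25.8°) tan(-12.683°) = 0.1088, H₀ = 1.4618 rad.
Bracket: H₀ sin φ sin δ + cos φ cos δ sin H₀ = 1.4618×0.43523×-0.21955 + 0.90032×0.97560×0.99406 = -0.139682 + 0.873135 = 0.733453.
Q̄ = (S₀/π) × [bracket] = (1361/π) × 0.733453 = 317.7 W/m².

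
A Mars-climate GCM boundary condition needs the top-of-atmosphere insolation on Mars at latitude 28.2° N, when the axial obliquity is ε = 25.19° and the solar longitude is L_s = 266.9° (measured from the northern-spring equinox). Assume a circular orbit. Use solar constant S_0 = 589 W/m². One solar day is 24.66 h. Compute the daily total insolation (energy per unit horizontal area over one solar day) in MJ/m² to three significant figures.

Solar declination: sin δ = sin ε · sin L_s = sin 25.19° × sin 266.9° = -0.42500, so δ = -25.151°.
cos h₀ = −tan(+28.2°) tan(-25.151°) = 0.2517, h₀ = 1.3163 rad.
Bracket: h₀ sin ϕ sin δ + cos ϕ cos δ sin h₀ = 1.3163×0.47255×-0.42500 + 0.88130×0.90519×0.96779 = -0.264357 + 0.772049 = 0.507692.
Q̄ = (S_0/π) × [bracket] = (589/π) × 0.507692 = 95.184 W/m².
Daily total = Q̄ × 24.66 h × 3600 s/h = 95.184 × 24.66 × 3600 / 10⁶ = 8.450 MJ/m².

8.45 MJ/m²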